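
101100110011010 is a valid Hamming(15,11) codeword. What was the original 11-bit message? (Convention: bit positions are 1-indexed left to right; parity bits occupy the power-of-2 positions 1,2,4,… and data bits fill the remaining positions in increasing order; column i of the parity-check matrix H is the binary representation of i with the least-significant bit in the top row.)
Parity bits occupy power-of-2 positions; data bits are at positions {3,5,6,7,9,10,11,12,13,14,15} (1-indexed).
Extract: c[3]=1 c[5]=0 c[6]=0 c[7]=1 c[9]=0 c[10]=0 c[11]=1 c[12]=1 c[13]=0 c[14]=1 c[15]=0
Data = 10010011010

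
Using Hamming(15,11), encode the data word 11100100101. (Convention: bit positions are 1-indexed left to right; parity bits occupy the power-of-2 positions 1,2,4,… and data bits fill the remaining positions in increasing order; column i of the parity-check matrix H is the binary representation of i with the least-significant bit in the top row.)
Codeword c = d · G (mod 2), d = 11100100101:
  c[0] = d·G[:,0] = (11100100101)·(11011010101) mod 2 = 1+1+0+0+0+0+0+0+1+0+1 mod 2 = 0
  c[1] = d·G[:,1] = (11100100101)·(10110110011) mod 2 = 1+0+1+0+0+1+0+0+0+0+1 mod 2 = 0
  c[2] = d·G[:,2] = (11100100101)·(10000000000) mod 2 = 1+0+0+0+0+0+0+0+0+0+0 mod 2 = 1
  c[3] = d·G[:,3] = (11100100101)·(01110001111) mod 2 = 0+1+1+0+0+0+0+0+1+0+1 mod 2 = 0
  c[4] = d·G[:,4] = (11100100101)·(01000000000) mod 2 = 0+1+0+0+0+0+0+0+0+0+0 mod 2 = 1
  c[5] = d·G[:,5] = (11100100101)·(00100000000) mod 2 = 0+0+1+0+0+0+0+0+0+0+0 mod 2 = 1
  c[6] = d·G[:,6] = (11100100101)·(00010000000) mod 2 = 0+0+0+0+0+0+0+0+0+0+0 mod 2 = 0
  c[7] = d·G[:,7] = (11100100101)·(00001111111) mod 2 = 0+0+0+0+0+1+0+0+1+0+1 mod 2 = 1
  c[8] = d·G[:,8] = (11100100101)·(00001000000) mod 2 = 0+0+0+0+0+0+0+0+0+0+0 mod 2 = 0
  c[9] = d·G[:,9] = (11100100101)·(00000100000) mod 2 = 0+0+0+0+0+1+0+0+0+0+0 mod 2 = 1
  c[10] = d·G[:,10] = (11100100101)·(00000010000) mod 2 = 0+0+0+0+0+0+0+0+0+0+0 mod 2 = 0
  c[11] = d·G[:,11] = (11100100101)·(00000001000) mod 2 = 0+0+0+0+0+0+0+0+0+0+0 mod 2 = 0
  c[12] = d·G[:,12] = (11100100101)·(00000000100) mod 2 = 0+0+0+0+0+0+0+0+1+0+0 mod 2 = 1
  c[13] = d·G[:,13] = (11100100101)·(00000000010) mod 2 = 0+0+0+0+0+0+0+0+0+0+0 mod 2 = 0
  c[14] = d·G[:,14] = (11100100101)·(00000000001) mod 2 = 0+0+0+0+0+0+0+0+0+0+1 mod 2 = 1
Codeword = 001011010100101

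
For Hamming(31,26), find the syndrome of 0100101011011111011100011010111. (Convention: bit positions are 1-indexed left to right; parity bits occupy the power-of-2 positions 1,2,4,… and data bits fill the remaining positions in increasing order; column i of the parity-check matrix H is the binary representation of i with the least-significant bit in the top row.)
Syndrome s = H · r^T (mod 2), r = 0100101011011111011100011010111:
  s[0] = (1010101010101010101010101010101)·(0100101011011111011100011010111) mod 2 = 0+0+0+0+1+0+1+0+1+0+0+0+1+0+1+0+0+0+1+0+0+0+0+0+1+0+1+0+1+0+1 mod 2 = 0
  s[1] = (0110011001100110011001100110011)·(0100101011011111011100011010111) mod 2 = 0+1+0+0+0+0+1+0+0+1+0+0+0+1+1+0+0+1+1+0+0+0+0+0+0+0+1+0+0+1+1 mod 2 = 0
  s[2] = (0001111000011110000111100001111)·(0100101011011111011100011010111) mod 2 = 0+0+0+0+1+0+1+0+0+0+0+1+1+1+1+0+0+0+0+1+0+0+0+0+0+0+0+0+1+1+1 mod 2 = 0
  s[3] = (0000000111111110000000011111111)·(0100101011011111011100011010111) mod 2 = 0+0+0+0+0+0+0+0+1+1+0+1+1+1+1+0+0+0+0+0+0+0+0+1+1+0+1+0+1+1+1 mod 2 = 0
  s[4] = (0000000000000001111111111111111)·(0100101011011111011100011010111) mod 2 = 0+0+0+0+0+0+0+0+0+0+0+0+0+0+0+1+0+1+1+1+0+0+0+1+1+0+1+0+1+1+1 mod 2 = 0
Syndrome = 00000
s = 0: no error detected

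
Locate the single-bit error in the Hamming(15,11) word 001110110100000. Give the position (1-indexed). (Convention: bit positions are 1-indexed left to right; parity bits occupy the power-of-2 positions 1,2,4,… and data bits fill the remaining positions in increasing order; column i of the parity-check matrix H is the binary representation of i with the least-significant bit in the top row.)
Syndrome s = H · r^T (mod 2), r = 001110110100000:
  s[0] = (101010101010101)·(001110110100000) mod 2 = 0+0+1+0+1+0+1+0+0+0+0+0+0+0+0 mod 2 = 1
  s[1] = (011001100110011)·(001110110100000) mod 2 = 0+0+1+0+0+0+1+0+0+1+0+0+0+0+0 mod 2 = 1
  s[2] = (000111100001111)·(001110110100000) mod 2 = 0+0+0+1+1+0+1+0+0+0+0+0+0+0+0 mod 2 = 1
  s[3] = (000000011111111)·(001110110100000) mod 2 = 0+0+0+0+0+0+0+1+0+1+0+0+0+0+0 mod 2 = 0
Syndrome = 1110
Column i of H is the binary representation of i, so the syndrome is the binary index of the flipped bit.
Read s = 1110 with s[0] as LSB: 1·2^0 + 1·2^1 + 1·2^2 + 0·2^3 = 7.
Error is at bit position 7.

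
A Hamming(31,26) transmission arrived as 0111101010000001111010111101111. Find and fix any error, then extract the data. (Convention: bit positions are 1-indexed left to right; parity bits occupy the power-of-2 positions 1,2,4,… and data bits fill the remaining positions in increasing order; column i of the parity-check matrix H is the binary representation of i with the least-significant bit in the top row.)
Syndrome s = H · r^T (mod 2), r = 0111101010000001111010111101111:
  s[0] = (1010101010101010101010101010101)·(0111101010000001111010111101111) mod 2 = 0+0+1+0+1+0+1+0+1+0+0+0+0+0+0+0+1+0+1+0+1+0+1+0+1+0+0+0+1+0+1 mod 2 = 1
  s[1] = (0110011001100110011001100110011)·(0111101010000001111010111101111) mod 2 = 0+1+1+0+0+0+1+0+0+0+0+0+0+0+0+0+0+1+1+0+0+0+1+0+0+1+0+0+0+1+1 mod 2 = 1
  s[2] = (0001111000011110000111100001111)·(0111101010000001111010111101111) mod 2 = 0+0+0+1+1+0+1+0+0+0+0+0+0+0+0+0+0+0+0+0+1+0+1+0+0+0+0+1+1+1+1 mod 2 = 1
  s[3] = (0000000111111110000000011111111)·(0111101010000001111010111101111) mod 2 = 0+0+0+0+0+0+0+0+1+0+0+0+0+0+0+0+0+0+0+0+0+0+0+1+1+1+0+1+1+1+1 mod 2 = 0
  s[4] = (0000000000000001111111111111111)·(0111101010000001111010111101111) mod 2 = 0+0+0+0+0+0+0+0+0+0+0+0+0+0+0+1+1+1+1+0+1+0+1+1+1+1+0+1+1+1+1 mod 2 = 1
Syndrome = 11101
Column 23 of H equals this syndrome → error at bit 23 (1-indexed).
Flip bit 23: 0111101010000001111010111101111 → 0111101010000001111010011101111
Extract data bits at positions {3,5,6,7,9,10,11,12,13,14,15,17,18,19,20,21,22,23,24,25,26,27,28,29,30,31}: 11011000000111010011101111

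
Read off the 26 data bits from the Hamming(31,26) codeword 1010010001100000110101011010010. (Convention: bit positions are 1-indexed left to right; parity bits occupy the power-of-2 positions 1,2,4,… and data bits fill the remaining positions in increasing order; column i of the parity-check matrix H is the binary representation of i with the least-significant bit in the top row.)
Parity bits occupy power-of-2 positions; data bits are at positions {3,5,6,7,9,10,11,12,13,14,15,17,18,19,20,21,22,23,24,25,26,27,28,29,30,31} (1-indexed).
Extract: c[3]=1 c[5]=0 c[6]=1 c[7]=0 c[9]=0 c[10]=1 c[11]=1 c[12]=0 c[13]=0 c[14]=0 c[15]=0 c[17]=1 c[18]=1 c[19]=0 c[20]=1 c[21]=0 c[22]=1 c[23]=0 c[24]=1 c[25]=1 c[26]=0 c[27]=1 c[28]=0 c[29]=0 c[30]=1 c[31]=0
Data = 10100110000110101011010010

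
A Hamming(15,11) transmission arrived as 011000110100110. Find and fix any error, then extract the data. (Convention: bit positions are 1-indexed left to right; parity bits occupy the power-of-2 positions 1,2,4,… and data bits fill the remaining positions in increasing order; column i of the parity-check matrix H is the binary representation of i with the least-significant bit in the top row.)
Syndrome s = H · r^T (mod 2), r = 011000110100110:
  s[0] = (101010101010101)·(011000110100110) mod 2 = 0+0+1+0+0+0+1+0+0+0+0+0+1+0+0 mod 2 = 1
  s[1] = (011001100110011)·(011000110100110) mod 2 = 0+1+1+0+0+0+1+0+0+1+0+0+0+1+0 mod 2 = 1
  s[2] = (000111100001111)·(011000110100110) mod 2 = 0+0+0+0+0+0+1+0+0+0+0+0+1+1+0 mod 2 = 1
  s[3] = (000000011111111)·(011000110100110) mod 2 = 0+0+0+0+0+0+0+1+0+1+0+0+1+1+0 mod 2 = 0
Syndrome = 1110
Column 7 of H equals this syndrome → error at bit 7 (1-indexed).
Flip bit 7: 011000110100110 → 011000010100110
Extract data bits at positions {3,5,6,7,9,10,11,12,13,14,15}: 10000100110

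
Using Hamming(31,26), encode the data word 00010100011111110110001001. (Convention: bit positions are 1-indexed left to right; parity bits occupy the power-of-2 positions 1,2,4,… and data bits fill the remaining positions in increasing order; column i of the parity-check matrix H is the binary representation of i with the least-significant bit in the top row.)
Codeword c = d · G (mod 2), d = 00010100011111110110001001:
  c[0] = d·G[:,0] = (00010100011111110110001001)·(11011010101101010101010101) mod 2 = 0+0+0+1+0+0+0+0+0+0+1+1+0+1+0+1+0+1+0+0+0+0+0+0+0+1 mod 2 = 1
  c[1] = d·G[:,1] = (00010100011111110110001001)·(10110110011011001100110011) mod 2 = 0+0+0+1+0+1+0+0+0+1+1+0+1+1+0+0+0+1+0+0+0+0+0+0+0+1 mod 2 = 0
  c[2] = d·G[:,2] = (00010100011111110110001001)·(10000000000000000000000000) mod 2 = 0+0+0+0+0+0+0+0+0+0+0+0+0+0+0+0+0+0+0+0+0+0+0+0+0+0 mod 2 = 0
  c[3] = d·G[:,3] = (00010100011111110110001001)·(01110001111000111100001111) mod 2 = 0+0+0+1+0+0+0+0+0+1+1+0+0+0+1+1+0+1+0+0+0+0+1+0+0+1 mod 2 = 0
  c[4] = d·G[:,4] = (00010100011111110110001001)·(01000000000000000000000000) mod 2 = 0+0+0+0+0+0+0+0+0+0+0+0+0+0+0+0+0+0+0+0+0+0+0+0+0+0 mod 2 = 0
  c[5] = d·G[:,5] = (00010100011111110110001001)·(00100000000000000000000000) mod 2 = 0+0+0+0+0+0+0+0+0+0+0+0+0+0+0+0+0+0+0+0+0+0+0+0+0+0 mod 2 = 0
  c[6] = d·G[:,6] = (00010100011111110110001001)·(00010000000000000000000000) mod 2 = 0+0+0+1+0+0+0+0+0+0+0+0+0+0+0+0+0+0+0+0+0+0+0+0+0+0 mod 2 = 1
  c[7] = d·G[:,7] = (00010100011111110110001001)·(00001111111000000011111111) mod 2 = 0+0+0+0+0+1+0+0+0+1+1+0+0+0+0+0+0+0+1+0+0+0+1+0+0+1 mod 2 = 0
  c[8] = d·G[:,8] = (00010100011111110110001001)·(00001000000000000000000000) mod 2 = 0+0+0+0+0+0+0+0+0+0+0+0+0+0+0+0+0+0+0+0+0+0+0+0+0+0 mod 2 = 0
  c[9] = d·G[:,9] = (00010100011111110110001001)·(00000100000000000000000000) mod 2 = 0+0+0+0+0+1+0+0+0+0+0+0+0+0+0+0+0+0+0+0+0+0+0+0+0+0 mod 2 = 1
  c[10] = d·G[:,10] = (00010100011111110110001001)·(00000010000000000000000000) mod 2 = 0+0+0+0+0+0+0+0+0+0+0+0+0+0+0+0+0+0+0+0+0+0+0+0+0+0 mod 2 = 0
  c[11] = d·G[:,11] = (00010100011111110110001001)·(00000001000000000000000000) mod 2 = 0+0+0+0+0+0+0+0+0+0+0+0+0+0+0+0+0+0+0+0+0+0+0+0+0+0 mod 2 = 0
  c[12] = d·G[:,12] = (00010100011111110110001001)·(00000000100000000000000000) mod 2 = 0+0+0+0+0+0+0+0+0+0+0+0+0+0+0+0+0+0+0+0+0+0+0+0+0+0 mod 2 = 0
  c[13] = d·G[:,13] = (00010100011111110110001001)·(00000000010000000000000000) mod 2 = 0+0+0+0+0+0+0+0+0+1+0+0+0+0+0+0+0+0+0+0+0+0+0+0+0+0 mod 2 = 1
  c[14] = d·G[:,14] = (00010100011111110110001001)·(00000000001000000000000000) mod 2 = 0+0+0+0+0+0+0+0+0+0+1+0+0+0+0+0+0+0+0+0+0+0+0+0+0+0 mod 2 = 1
  c[15] = d·G[:,15] = (00010100011111110110001001)·(00000000000111111111111111) mod 2 = 0+0+0+0+0+0+0+0+0+0+0+1+1+1+1+1+0+1+1+0+0+0+1+0+0+1 mod 2 = 1
  c[16] = d·G[:,16] = (00010100011111110110001001)·(00000000000100000000000000) mod 2 = 0+0+0+0+0+0+0+0+0+0+0+1+0+0+0+0+0+0+0+0+0+0+0+0+0+0 mod 2 = 1
  c[17] = d·G[:,17] = (00010100011111110110001001)·(00000000000010000000000000) mod 2 = 0+0+0+0+0+0+0+0+0+0+0+0+1+0+0+0+0+0+0+0+0+0+0+0+0+0 mod 2 = 1
  c[18] = d·G[:,18] = (00010100011111110110001001)·(00000000000001000000000000) mod 2 = 0+0+0+0+0+0+0+0+0+0+0+0+0+1+0+0+0+0+0+0+0+0+0+0+0+0 mod 2 = 1
  c[19] = d·G[:,19] = (00010100011111110110001001)·(00000000000000100000000000) mod 2 = 0+0+0+0+0+0+0+0+0+0+0+0+0+0+1+0+0+0+0+0+0+0+0+0+0+0 mod 2 = 1
  c[20] = d·G[:,20] = (00010100011111110110001001)·(00000000000000010000000000) mod 2 = 0+0+0+0+0+0+0+0+0+0+0+0+0+0+0+1+0+0+0+0+0+0+0+0+0+0 mod 2 = 1
  c[21] = d·G[:,21] = (00010100011111110110001001)·(00000000000000001000000000) mod 2 = 0+0+0+0+0+0+0+0+0+0+0+0+0+0+0+0+0+0+0+0+0+0+0+0+0+0 mod 2 = 0
  c[22] = d·G[:,22] = (00010100011111110110001001)·(00000000000000000100000000) mod 2 = 0+0+0+0+0+0+0+0+0+0+0+0+0+0+0+0+0+1+0+0+0+0+0+0+0+0 mod 2 = 1
  c[23] = d·G[:,23] = (00010100011111110110001001)·(00000000000000000010000000) mod 2 = 0+0+0+0+0+0+0+0+0+0+0+0+0+0+0+0+0+0+1+0+0+0+0+0+0+0 mod 2 = 1
  c[24] = d·G[:,24] = (00010100011111110110001001)·(00000000000000000001000000) mod 2 = 0+0+0+0+0+0+0+0+0+0+0+0+0+0+0+0+0+0+0+0+0+0+0+0+0+0 mod 2 = 0
  c[25] = d·G[:,25] = (00010100011111110110001001)·(00000000000000000000100000) mod 2 = 0+0+0+0+0+0+0+0+0+0+0+0+0+0+0+0+0+0+0+0+0+0+0+0+0+0 mod 2 = 0
  c[26] = d·G[:,26] = (00010100011111110110001001)·(00000000000000000000010000) mod 2 = 0+0+0+0+0+0+0+0+0+0+0+0+0+0+0+0+0+0+0+0+0+0+0+0+0+0 mod 2 = 0
  c[27] = d·G[:,27] = (00010100011111110110001001)·(00000000000000000000001000) mod 2 = 0+0+0+0+0+0+0+0+0+0+0+0+0+0+0+0+0+0+0+0+0+0+1+0+0+0 mod 2 = 1
  c[28] = d·G[:,28] = (00010100011111110110001001)·(00000000000000000000000100) mod 2 = 0+0+0+0+0+0+0+0+0+0+0+0+0+0+0+0+0+0+0+0+0+0+0+0+0+0 mod 2 = 0
  c[29] = d·G[:,29] = (00010100011111110110001001)·(00000000000000000000000010) mod 2 = 0+0+0+0+0+0+0+0+0+0+0+0+0+0+0+0+0+0+0+0+0+0+0+0+0+0 mod 2 = 0
  c[30] = d·G[:,30] = (00010100011111110110001001)·(00000000000000000000000001) mod 2 = 0+0+0+0+0+0+0+0+0+0+0+0+0+0+0+0+0+0+0+0+0+0+0+0+0+1 mod 2 = 1
Codeword = 1000001001000111111110110001001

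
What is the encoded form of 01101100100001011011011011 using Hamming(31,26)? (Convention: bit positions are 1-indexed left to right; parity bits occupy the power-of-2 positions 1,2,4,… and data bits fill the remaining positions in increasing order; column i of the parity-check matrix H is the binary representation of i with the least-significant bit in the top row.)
Codeword c = d · G (mod 2), d = 01101100100001011011011011:
  c[0] = d·G[:,0] = (01101100100001011011011011)·(11011010101101010101010101) mod 2 = 0+1+0+0+1+0+0+0+1+0+0+0+0+1+0+1+0+0+0+1+0+1+0+0+0+1 mod 2 = 0
  c[1] = d·G[:,1] = (01101100100001011011011011)·(10110110011011001100110011) mod 2 = 0+0+1+0+0+1+0+0+0+0+0+0+0+1+0+0+1+0+0+0+0+1+0+0+1+1 mod 2 = 1
  c[2] = d·G[:,2] = (01101100100001011011011011)·(10000000000000000000000000) mod 2 = 0+0+0+0+0+0+0+0+0+0+0+0+0+0+0+0+0+0+0+0+0+0+0+0+0+0 mod 2 = 0
  c[3] = d·G[:,3] = (01101100100001011011011011)·(01110001111000111100001111) mod 2 = 0+1+1+0+0+0+0+0+1+0+0+0+0+0+0+1+1+0+0+0+0+0+1+0+1+1 mod 2 = 0
  c[4] = d·G[:,4] = (01101100100001011011011011)·(01000000000000000000000000) mod 2 = 0+1+0+0+0+0+0+0+0+0+0+0+0+0+0+0+0+0+0+0+0+0+0+0+0+0 mod 2 = 1
  c[5] = d·G[:,5] = (01101100100001011011011011)·(00100000000000000000000000) mod 2 = 0+0+1+0+0+0+0+0+0+0+0+0+0+0+0+0+0+0+0+0+0+0+0+0+0+0 mod 2 = 1
  c[6] = d·G[:,6] = (01101100100001011011011011)·(00010000000000000000000000) mod 2 = 0+0+0+0+0+0+0+0+0+0+0+0+0+0+0+0+0+0+0+0+0+0+0+0+0+0 mod 2 = 0
  c[7] = d·G[:,7] = (01101100100001011011011011)·(00001111111000000011111111) mod 2 = 0+0+0+0+1+1+0+0+1+0+0+0+0+0+0+0+0+0+1+1+0+1+1+0+1+1 mod 2 = 1
  c[8] = d·G[:,8] = (01101100100001011011011011)·(00001000000000000000000000) mod 2 = 0+0+0+0+1+0+0+0+0+0+0+0+0+0+0+0+0+0+0+0+0+0+0+0+0+0 mod 2 = 1
  c[9] = d·G[:,9] = (01101100100001011011011011)·(00000100000000000000000000) mod 2 = 0+0+0+0+0+1+0+0+0+0+0+0+0+0+0+0+0+0+0+0+0+0+0+0+0+0 mod 2 = 1
  c[10] = d·G[:,10] = (01101100100001011011011011)·(00000010000000000000000000) mod 2 = 0+0+0+0+0+0+0+0+0+0+0+0+0+0+0+0+0+0+0+0+0+0+0+0+0+0 mod 2 = 0
  c[11] = d·G[:,11] = (01101100100001011011011011)·(00000001000000000000000000) mod 2 = 0+0+0+0+0+0+0+0+0+0+0+0+0+0+0+0+0+0+0+0+0+0+0+0+0+0 mod 2 = 0
  c[12] = d·G[:,12] = (01101100100001011011011011)·(00000000100000000000000000) mod 2 = 0+0+0+0+0+0+0+0+1+0+0+0+0+0+0+0+0+0+0+0+0+0+0+0+0+0 mod 2 = 1
  c[13] = d·G[:,13] = (01101100100001011011011011)·(00000000010000000000000000) mod 2 = 0+0+0+0+0+0+0+0+0+0+0+0+0+0+0+0+0+0+0+0+0+0+0+0+0+0 mod 2 = 0
  c[14] = d·G[:,14] = (01101100100001011011011011)·(00000000001000000000000000) mod 2 = 0+0+0+0+0+0+0+0+0+0+0+0+0+0+0+0+0+0+0+0+0+0+0+0+0+0 mod 2 = 0
  c[15] = d·G[:,15] = (01101100100001011011011011)·(00000000000111111111111111) mod 2 = 0+0+0+0+0+0+0+0+0+0+0+0+0+1+0+1+1+0+1+1+0+1+1+0+1+1 mod 2 = 1
  c[16] = d·G[:,16] = (01101100100001011011011011)·(00000000000100000000000000) mod 2 = 0+0+0+0+0+0+0+0+0+0+0+0+0+0+0+0+0+0+0+0+0+0+0+0+0+0 mod 2 = 0
  c[17] = d·G[:,17] = (01101100100001011011011011)·(00000000000010000000000000) mod 2 = 0+0+0+0+0+0+0+0+0+0+0+0+0+0+0+0+0+0+0+0+0+0+0+0+0+0 mod 2 = 0
  c[18] = d·G[:,18] = (01101100100001011011011011)·(00000000000001000000000000) mod 2 = 0+0+0+0+0+0+0+0+0+0+0+0+0+1+0+0+0+0+0+0+0+0+0+0+0+0 mod 2 = 1
  c[19] = d·G[:,19] = (01101100100001011011011011)·(00000000000000100000000000) mod 2 = 0+0+0+0+0+0+0+0+0+0+0+0+0+0+0+0+0+0+0+0+0+0+0+0+0+0 mod 2 = 0
  c[20] = d·G[:,20] = (01101100100001011011011011)·(00000000000000010000000000) mod 2 = 0+0+0+0+0+0+0+0+0+0+0+0+0+0+0+1+0+0+0+0+0+0+0+0+0+0 mod 2 = 1
  c[21] = d·G[:,21] = (01101100100001011011011011)·(00000000000000001000000000) mod 2 = 0+0+0+0+0+0+0+0+0+0+0+0+0+0+0+0+1+0+0+0+0+0+0+0+0+0 mod 2 = 1
  c[22] = d·G[:,22] = (01101100100001011011011011)·(00000000000000000100000000) mod 2 = 0+0+0+0+0+0+0+0+0+0+0+0+0+0+0+0+0+0+0+0+0+0+0+0+0+0 mod 2 = 0
  c[23] = d·G[:,23] = (01101100100001011011011011)·(00000000000000000010000000) mod 2 = 0+0+0+0+0+0+0+0+0+0+0+0+0+0+0+0+0+0+1+0+0+0+0+0+0+0 mod 2 = 1
  c[24] = d·G[:,24] = (01101100100001011011011011)·(00000000000000000001000000) mod 2 = 0+0+0+0+0+0+0+0+0+0+0+0+0+0+0+0+0+0+0+1+0+0+0+0+0+0 mod 2 = 1
  c[25] = d·G[:,25] = (01101100100001011011011011)·(00000000000000000000100000) mod 2 = 0+0+0+0+0+0+0+0+0+0+0+0+0+0+0+0+0+0+0+0+0+0+0+0+0+0 mod 2 = 0
  c[26] = d·G[:,26] = (01101100100001011011011011)·(00000000000000000000010000) mod 2 = 0+0+0+0+0+0+0+0+0+0+0+0+0+0+0+0+0+0+0+0+0+1+0+0+0+0 mod 2 = 1
  c[27] = d·G[:,27] = (01101100100001011011011011)·(00000000000000000000001000) mod 2 = 0+0+0+0+0+0+0+0+0+0+0+0+0+0+0+0+0+0+0+0+0+0+1+0+0+0 mod 2 = 1
  c[28] = d·G[:,28] = (01101100100001011011011011)·(00000000000000000000000100) mod 2 = 0+0+0+0+0+0+0+0+0+0+0+0+0+0+0+0+0+0+0+0+0+0+0+0+0+0 mod 2 = 0
  c[29] = d·G[:,29] = (01101100100001011011011011)·(00000000000000000000000010) mod 2 = 0+0+0+0+0+0+0+0+0+0+0+0+0+0+0+0+0+0+0+0+0+0+0+0+1+0 mod 2 = 1
  c[30] = d·G[:,30] = (01101100100001011011011011)·(00000000000000000000000001) mod 2 = 0+0+0+0+0+0+0+0+0+0+0+0+0+0+0+0+0+0+0+0+0+0+0+0+0+1 mod 2 = 1
Codeword = 0100110111001001001011011011011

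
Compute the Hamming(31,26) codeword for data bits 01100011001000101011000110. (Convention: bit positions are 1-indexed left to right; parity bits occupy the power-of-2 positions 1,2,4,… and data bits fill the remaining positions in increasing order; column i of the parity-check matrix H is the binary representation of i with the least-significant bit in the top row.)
Codeword c = d · G (mod 2), d = 01100011001000101011000110:
  c[0] = d·G[:,0] = (01100011001000101011000110)·(11011010101101010101010101) mod 2 = 0+1+0+0+0+0+1+0+0+0+1+0+0+0+0+0+0+0+0+1+0+0+0+1+0+0 mod 2 = 1
  c[1] = d·G[:,1] = (01100011001000101011000110)·(10110110011011001100110011) mod 2 = 0+0+1+0+0+0+1+0+0+0+1+0+0+0+0+0+1+0+0+0+0+0+0+0+1+0 mod 2 = 1
  c[2] = d·G[:,2] = (01100011001000101011000110)·(10000000000000000000000000) mod 2 = 0+0+0+0+0+0+0+0+0+0+0+0+0+0+0+0+0+0+0+0+0+0+0+0+0+0 mod 2 = 0
  c[3] = d·G[:,3] = (01100011001000101011000110)·(01110001111000111100001111) mod 2 = 0+1+1+0+0+0+0+1+0+0+1+0+0+0+1+0+1+0+0+0+0+0+0+1+1+0 mod 2 = 0
  c[4] = d·G[:,4] = (01100011001000101011000110)·(01000000000000000000000000) mod 2 = 0+1+0+0+0+0+0+0+0+0+0+0+0+0+0+0+0+0+0+0+0+0+0+0+0+0 mod 2 = 1
  c[5] = d·G[:,5] = (01100011001000101011000110)·(00100000000000000000000000) mod 2 = 0+0+1+0+0+0+0+0+0+0+0+0+0+0+0+0+0+0+0+0+0+0+0+0+0+0 mod 2 = 1
  c[6] = d·G[:,6] = (01100011001000101011000110)·(00010000000000000000000000) mod 2 = 0+0+0+0+0+0+0+0+0+0+0+0+0+0+0+0+0+0+0+0+0+0+0+0+0+0 mod 2 = 0
  c[7] = d·G[:,7] = (01100011001000101011000110)·(00001111111000000011111111) mod 2 = 0+0+0+0+0+0+1+1+0+0+1+0+0+0+0+0+0+0+1+1+0+0+0+1+1+0 mod 2 = 1
  c[8] = d·G[:,8] = (01100011001000101011000110)·(00001000000000000000000000) mod 2 = 0+0+0+0+0+0+0+0+0+0+0+0+0+0+0+0+0+0+0+0+0+0+0+0+0+0 mod 2 = 0
  c[9] = d·G[:,9] = (01100011001000101011000110)·(00000100000000000000000000) mod 2 = 0+0+0+0+0+0+0+0+0+0+0+0+0+0+0+0+0+0+0+0+0+0+0+0+0+0 mod 2 = 0
  c[10] = d·G[:,10] = (01100011001000101011000110)·(00000010000000000000000000) mod 2 = 0+0+0+0+0+0+1+0+0+0+0+0+0+0+0+0+0+0+0+0+0+0+0+0+0+0 mod 2 = 1
  c[11] = d·G[:,11] = (01100011001000101011000110)·(00000001000000000000000000) mod 2 = 0+0+0+0+0+0+0+1+0+0+0+0+0+0+0+0+0+0+0+0+0+0+0+0+0+0 mod 2 = 1
  c[12] = d·G[:,12] = (01100011001000101011000110)·(00000000100000000000000000) mod 2 = 0+0+0+0+0+0+0+0+0+0+0+0+0+0+0+0+0+0+0+0+0+0+0+0+0+0 mod 2 = 0
  c[13] = d·G[:,13] = (01100011001000101011000110)·(00000000010000000000000000) mod 2 = 0+0+0+0+0+0+0+0+0+0+0+0+0+0+0+0+0+0+0+0+0+0+0+0+0+0 mod 2 = 0
  c[14] = d·G[:,14] = (01100011001000101011000110)·(00000000001000000000000000) mod 2 = 0+0+0+0+0+0+0+0+0+0+1+0+0+0+0+0+0+0+0+0+0+0+0+0+0+0 mod 2 = 1
  c[15] = d·G[:,15] = (01100011001000101011000110)·(00000000000111111111111111) mod 2 = 0+0+0+0+0+0+0+0+0+0+0+0+0+0+1+0+1+0+1+1+0+0+0+1+1+0 mod 2 = 0
  c[16] = d·G[:,16] = (01100011001000101011000110)·(00000000000100000000000000) mod 2 = 0+0+0+0+0+0+0+0+0+0+0+0+0+0+0+0+0+0+0+0+0+0+0+0+0+0 mod 2 = 0
  c[17] = d·G[:,17] = (01100011001000101011000110)·(00000000000010000000000000) mod 2 = 0+0+0+0+0+0+0+0+0+0+0+0+0+0+0+0+0+0+0+0+0+0+0+0+0+0 mod 2 = 0
  c[18] = d·G[:,18] = (01100011001000101011000110)·(00000000000001000000000000) mod 2 = 0+0+0+0+0+0+0+0+0+0+0+0+0+0+0+0+0+0+0+0+0+0+0+0+0+0 mod 2 = 0
  c[19] = d·G[:,19] = (01100011001000101011000110)·(00000000000000100000000000) mod 2 = 0+0+0+0+0+0+0+0+0+0+0+0+0+0+1+0+0+0+0+0+0+0+0+0+0+0 mod 2 = 1
  c[20] = d·G[:,20] = (01100011001000101011000110)·(00000000000000010000000000) mod 2 = 0+0+0+0+0+0+0+0+0+0+0+0+0+0+0+0+0+0+0+0+0+0+0+0+0+0 mod 2 = 0
  c[21] = d·G[:,21] = (01100011001000101011000110)·(00000000000000001000000000) mod 2 = 0+0+0+0+0+0+0+0+0+0+0+0+0+0+0+0+1+0+0+0+0+0+0+0+0+0 mod 2 = 1
  c[22] = d·G[:,22] = (01100011001000101011000110)·(00000000000000000100000000) mod 2 = 0+0+0+0+0+0+0+0+0+0+0+0+0+0+0+0+0+0+0+0+0+0+0+0+0+0 mod 2 = 0
  c[23] = d·G[:,23] = (01100011001000101011000110)·(00000000000000000010000000) mod 2 = 0+0+0+0+0+0+0+0+0+0+0+0+0+0+0+0+0+0+1+0+0+0+0+0+0+0 mod 2 = 1
  c[24] = d·G[:,24] = (01100011001000101011000110)·(00000000000000000001000000) mod 2 = 0+0+0+0+0+0+0+0+0+0+0+0+0+0+0+0+0+0+0+1+0+0+0+0+0+0 mod 2 = 1
  c[25] = d·G[:,25] = (01100011001000101011000110)·(00000000000000000000100000) mod 2 = 0+0+0+0+0+0+0+0+0+0+0+0+0+0+0+0+0+0+0+0+0+0+0+0+0+0 mod 2 = 0
  c[26] = d·G[:,26] = (01100011001000101011000110)·(00000000000000000000010000) mod 2 = 0+0+0+0+0+0+0+0+0+0+0+0+0+0+0+0+0+0+0+0+0+0+0+0+0+0 mod 2 = 0
  c[27] = d·G[:,27] = (01100011001000101011000110)·(00000000000000000000001000) mod 2 = 0+0+0+0+0+0+0+0+0+0+0+0+0+0+0+0+0+0+0+0+0+0+0+0+0+0 mod 2 = 0
  c[28] = d·G[:,28] = (01100011001000101011000110)·(00000000000000000000000100) mod 2 = 0+0+0+0+0+0+0+0+0+0+0+0+0+0+0+0+0+0+0+0+0+0+0+1+0+0 mod 2 = 1
  c[29] = d·G[:,29] = (01100011001000101011000110)·(00000000000000000000000010) mod 2 = 0+0+0+0+0+0+0+0+0+0+0+0+0+0+0+0+0+0+0+0+0+0+0+0+1+0 mod 2 = 1
  c[30] = d·G[:,30] = (01100011001000101011000110)·(00000000000000000000000001) mod 2 = 0+0+0+0+0+0+0+0+0+0+0+0+0+0+0+0+0+0+0+0+0+0+0+0+0+0 mod 2 = 0
Codeword = 1100110100110010000101011000110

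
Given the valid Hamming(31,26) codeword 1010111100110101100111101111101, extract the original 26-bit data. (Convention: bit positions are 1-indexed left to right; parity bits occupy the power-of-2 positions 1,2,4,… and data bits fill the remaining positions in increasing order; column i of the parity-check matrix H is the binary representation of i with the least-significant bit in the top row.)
Parity bits occupy power-of-2 positions; data bits are at positions {3,5,6,7,9,10,11,12,13,14,15,17,18,19,20,21,22,23,24,25,26,27,28,29,30,31} (1-indexed).
Extract: c[3]=1 c[5]=1 c[6]=1 c[7]=1 c[9]=0 c[10]=0 c[11]=1 c[12]=1 c[13]=0 c[14]=1 c[15]=0 c[17]=1 c[18]=0 c[19]=0 c[20]=1 c[21]=1 c[22]=1 c[23]=1 c[24]=0 c[25]=1 c[26]=1 c[27]=1 c[28]=1 c[29]=1 c[30]=0 c[31]=1
Data = 11110011010100111101111101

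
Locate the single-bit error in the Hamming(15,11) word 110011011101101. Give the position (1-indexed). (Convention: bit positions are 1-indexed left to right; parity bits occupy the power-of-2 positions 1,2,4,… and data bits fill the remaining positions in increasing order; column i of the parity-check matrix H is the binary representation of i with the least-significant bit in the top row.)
Syndrome s = H · r^T (mod 2), r = 110011011101101:
  s[0] = (101010101010101)·(110011011101101) mod 2 = 1+0+0+0+1+0+0+0+1+0+0+0+1+0+1 mod 2 = 1
  s[1] = (011001100110011)·(110011011101101) mod 2 = 0+1+0+0+0+1+0+0+0+1+0+0+0+0+1 mod 2 = 0
  s[2] = (000111100001111)·(110011011101101) mod 2 = 0+0+0+0+1+1+0+0+0+0+0+1+1+0+1 mod 2 = 1
  s[3] = (000000011111111)·(110011011101101) mod 2 = 0+0+0+0+0+0+0+1+1+1+0+1+1+0+1 mod 2 = 0
Syndrome = 1010
Column i of H is the binary representation of i, so the syndrome is the binary index of the flipped bit.
Read s = 1010 with s[0] as LSB: 1·2^0 + 0·2^1 + 1·2^2 + 0·2^3 = 5.
Error is at bit position 5.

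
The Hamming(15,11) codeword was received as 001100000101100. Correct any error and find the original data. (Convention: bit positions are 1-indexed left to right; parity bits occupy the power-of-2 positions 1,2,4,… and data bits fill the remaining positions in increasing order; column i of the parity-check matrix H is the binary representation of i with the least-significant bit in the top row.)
Syndrome s = H · r^T (mod 2), r = 001100000101100:
  s[0] = (101010101010101)·(001100000101100) mod 2 = 0+0+1+0+0+0+0+0+0+0+0+0+1+0+0 mod 2 = 0
  s[1] = (011001100110011)·(001100000101100) mod 2 = 0+0+1+0+0+0+0+0+0+1+0+0+0+0+0 mod 2 = 0
  s[2] = (000111100001111)·(001100000101100) mod 2 = 0+0+0+1+0+0+0+0+0+0+0+1+1+0+0 mod 2 = 1
  s[3] = (000000011111111)·(001100000101100) mod 2 = 0+0+0+0+0+0+0+0+0+1+0+1+1+0+0 mod 2 = 1
Syndrome = 0011
Column 12 of H equals this syndrome → error at bit 12 (1-indexed).
Flip bit 12: 001100000101100 → 001100000100100
Extract data bits at positions {3,5,6,7,9,10,11,12,13,14,15}: 10000100100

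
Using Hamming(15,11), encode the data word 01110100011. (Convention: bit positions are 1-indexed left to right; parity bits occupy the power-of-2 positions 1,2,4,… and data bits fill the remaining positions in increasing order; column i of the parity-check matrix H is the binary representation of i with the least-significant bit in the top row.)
Codeword c = d · G (mod 2), d = 01110100011:
  c[0] = d·G[:,0] = (01110100011)·(11011010101) mod 2 = 0+1+0+1+0+0+0+0+0+0+1 mod 2 = 1
  c[1] = d·G[:,1] = (01110100011)·(10110110011) mod 2 = 0+0+1+1+0+1+0+0+0+1+1 mod 2 = 1
  c[2] = d·G[:,2] = (01110100011)·(10000000000) mod 2 = 0+0+0+0+0+0+0+0+0+0+0 mod 2 = 0
  c[3] = d·G[:,3] = (01110100011)·(01110001111) mod 2 = 0+1+1+1+0+0+0+0+0+1+1 mod 2 = 1
  c[4] = d·G[:,4] = (01110100011)·(01000000000) mod 2 = 0+1+0+0+0+0+0+0+0+0+0 mod 2 = 1
  c[5] = d·G[:,5] = (01110100011)·(00100000000) mod 2 = 0+0+1+0+0+0+0+0+0+0+0 mod 2 = 1
  c[6] = d·G[:,6] = (01110100011)·(00010000000) mod 2 = 0+0+0+1+0+0+0+0+0+0+0 mod 2 = 1
  c[7] = d·G[:,7] = (01110100011)·(00001111111) mod 2 = 0+0+0+0+0+1+0+0+0+1+1 mod 2 = 1
  c[8] = d·G[:,8] = (01110100011)·(00001000000) mod 2 = 0+0+0+0+0+0+0+0+0+0+0 mod 2 = 0
  c[9] = d·G[:,9] = (01110100011)·(00000100000) mod 2 = 0+0+0+0+0+1+0+0+0+0+0 mod 2 = 1
  c[10] = d·G[:,10] = (01110100011)·(00000010000) mod 2 = 0+0+0+0+0+0+0+0+0+0+0 mod 2 = 0
  c[11] = d·G[:,11] = (01110100011)·(00000001000) mod 2 = 0+0+0+0+0+0+0+0+0+0+0 mod 2 = 0
  c[12] = d·G[:,12] = (01110100011)·(00000000100) mod 2 = 0+0+0+0+0+0+0+0+0+0+0 mod 2 = 0
  c[13] = d·G[:,13] = (01110100011)·(00000000010) mod 2 = 0+0+0+0+0+0+0+0+0+1+0 mod 2 = 1
  c[14] = d·G[:,14] = (01110100011)·(00000000001) mod 2 = 0+0+0+0+0+0+0+0+0+0+1 mod 2 = 1
Codeword = 110111110100011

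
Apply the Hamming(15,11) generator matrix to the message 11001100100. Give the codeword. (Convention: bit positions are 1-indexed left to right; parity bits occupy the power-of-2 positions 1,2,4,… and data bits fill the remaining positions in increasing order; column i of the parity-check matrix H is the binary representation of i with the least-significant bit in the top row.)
Codeword c = d · G (mod 2), d = 11001100100:
  c[0] = d·G[:,0] = (11001100100)·(11011010101) mod 2 = 1+1+0+0+1+0+0+0+1+0+0 mod 2 = 0
  c[1] = d·G[:,1] = (11001100100)·(10110110011) mod 2 = 1+0+0+0+0+1+0+0+0+0+0 mod 2 = 0
  c[2] = d·G[:,2] = (11001100100)·(10000000000) mod 2 = 1+0+0+0+0+0+0+0+0+0+0 mod 2 = 1
  c[3] = d·G[:,3] = (11001100100)·(01110001111) mod 2 = 0+1+0+0+0+0+0+0+1+0+0 mod 2 = 0
  c[4] = d·G[:,4] = (11001100100)·(01000000000) mod 2 = 0+1+0+0+0+0+0+0+0+0+0 mod 2 = 1
  c[5] = d·G[:,5] = (11001100100)·(00100000000) mod 2 = 0+0+0+0+0+0+0+0+0+0+0 mod 2 = 0
  c[6] = d·G[:,6] = (11001100100)·(00010000000) mod 2 = 0+0+0+0+0+0+0+0+0+0+0 mod 2 = 0
  c[7] = d·G[:,7] = (11001100100)·(00001111111) mod 2 = 0+0+0+0+1+1+0+0+1+0+0 mod 2 = 1
  c[8] = d·G[:,8] = (11001100100)·(00001000000) mod 2 = 0+0+0+0+1+0+0+0+0+0+0 mod 2 = 1
  c[9] = d·G[:,9] = (11001100100)·(00000100000) mod 2 = 0+0+0+0+0+1+0+0+0+0+0 mod 2 = 1
  c[10] = d·G[:,10] = (11001100100)·(00000010000) mod 2 = 0+0+0+0+0+0+0+0+0+0+0 mod 2 = 0
  c[11] = d·G[:,11] = (11001100100)·(00000001000) mod 2 = 0+0+0+0+0+0+0+0+0+0+0 mod 2 = 0
  c[12] = d·G[:,12] = (11001100100)·(00000000100) mod 2 = 0+0+0+0+0+0+0+0+1+0+0 mod 2 = 1
  c[13] = d·G[:,13] = (11001100100)·(00000000010) mod 2 = 0+0+0+0+0+0+0+0+0+0+0 mod 2 = 0
  c[14] = d·G[:,14] = (11001100100)·(00000000001) mod 2 = 0+0+0+0+0+0+0+0+0+0+0 mod 2 = 0
Codeword = 001010011100100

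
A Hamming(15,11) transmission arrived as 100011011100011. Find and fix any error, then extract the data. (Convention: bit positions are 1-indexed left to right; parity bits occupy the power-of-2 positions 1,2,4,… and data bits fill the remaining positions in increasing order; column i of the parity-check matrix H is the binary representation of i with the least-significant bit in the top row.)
Syndrome s = H · r^T (mod 2), r = 100011011100011:
  s[0] = (101010101010101)·(100011011100011) mod 2 = 1+0+0+0+1+0+0+0+1+0+0+0+0+0+1 mod 2 = 0
  s[1] = (011001100110011)·(100011011100011) mod 2 = 0+0+0+0+0+1+0+0+0+1+0+0+0+1+1 mod 2 = 0
  s[2] = (000111100001111)·(100011011100011) mod 2 = 0+0+0+0+1+1+0+0+0+0+0+0+0+1+1 mod 2 = 0
  s[3] = (000000011111111)·(100011011100011) mod 2 = 0+0+0+0+0+0+0+1+1+1+0+0+0+1+1 mod 2 = 1
Syndrome = 0001
Column 8 of H equals this syndrome → error at bit 8 (1-indexed).
Flip bit 8: 100011011100011 → 100011001100011
Extract data bits at positions {3,5,6,7,9,10,11,12,13,14,15}: 01101100011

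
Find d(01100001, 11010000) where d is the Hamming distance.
XOR = 10110001, count of 1s = 4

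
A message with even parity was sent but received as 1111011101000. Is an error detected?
Sum of received bits: 1+1+1+1+0+1+1+1+0+1+0+0+0 = 8; 8 mod 2 = 0. Result is 0 → no error detected.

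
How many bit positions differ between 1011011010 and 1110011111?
XOR = 0101000101, count of 1s = 4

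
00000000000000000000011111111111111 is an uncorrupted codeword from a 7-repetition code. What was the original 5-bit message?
Split into 7-bit blocks: 0000000 0000000 0000000 1111111 1111111
Data = 00011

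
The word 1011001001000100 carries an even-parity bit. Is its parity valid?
Sum of all bits: 1+0+1+1+0+0+1+0+0+1+0+0+0+1+0+0 = 6; 6 mod 2 = 0. Result is 0 → valid parity.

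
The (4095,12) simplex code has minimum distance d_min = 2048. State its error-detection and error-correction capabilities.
Detection only: up to d_min − 1 = 2047 errors.
Correction: up to ⌊(d_min − 1)/2⌋ = ⌊2047/2⌋ = 1023 errors.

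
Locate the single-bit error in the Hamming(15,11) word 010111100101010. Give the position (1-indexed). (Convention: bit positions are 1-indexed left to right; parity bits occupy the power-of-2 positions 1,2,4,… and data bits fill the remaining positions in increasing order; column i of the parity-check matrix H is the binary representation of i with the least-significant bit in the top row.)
Syndrome s = H · r^T (mod 2), r = 010111100101010:
  s[0] = (101010101010101)·(010111100101010) mod 2 = 0+0+0+0+1+0+1+0+0+0+0+0+0+0+0 mod 2 = 0
  s[1] = (011001100110011)·(010111100101010) mod 2 = 0+1+0+0+0+1+1+0+0+1+0+0+0+1+0 mod 2 = 1
  s[2] = (000111100001111)·(010111100101010) mod 2 = 0+0+0+1+1+1+1+0+0+0+0+1+0+1+0 mod 2 = 0
  s[3] = (000000011111111)·(010111100101010) mod 2 = 0+0+0+0+0+0+0+0+0+1+0+1+0+1+0 mod 2 = 1
Syndrome = 0101
Column i of H is the binary representation of i, so the syndrome is the binary index of the flipped bit.
Read s = 0101 with s[0] as LSB: 0·2^0 + 1·2^1 + 0·2^2 + 1·2^3 = 10.
Error is at bit position 10.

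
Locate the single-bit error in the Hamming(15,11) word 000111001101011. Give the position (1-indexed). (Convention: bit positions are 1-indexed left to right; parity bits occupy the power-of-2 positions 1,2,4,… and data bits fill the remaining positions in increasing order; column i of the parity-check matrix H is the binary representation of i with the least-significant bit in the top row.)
Syndrome s = H · r^T (mod 2), r = 000111001101011:
  s[0] = (101010101010101)·(000111001101011) mod 2 = 0+0+0+0+1+0+0+0+1+0+0+0+0+0+1 mod 2 = 1
  s[1] = (011001100110011)·(000111001101011) mod 2 = 0+0+0+0+0+1+0+0+0+1+0+0+0+1+1 mod 2 = 0
  s[2] = (000111100001111)·(000111001101011) mod 2 = 0+0+0+1+1+1+0+0+0+0+0+1+0+1+1 mod 2 = 0
  s[3] = (000000011111111)·(000111001101011) mod 2 = 0+0+0+0+0+0+0+0+1+1+0+1+0+1+1 mod 2 = 1
Syndrome = 1001
Column i of H is the binary representation of i, so the syndrome is the binary index of the flipped bit.
Read s = 1001 with s[0] as LSB: 1·2^0 + 0·2^1 + 0·2^2 + 1·2^3 = 9.
Error is at bit position 9.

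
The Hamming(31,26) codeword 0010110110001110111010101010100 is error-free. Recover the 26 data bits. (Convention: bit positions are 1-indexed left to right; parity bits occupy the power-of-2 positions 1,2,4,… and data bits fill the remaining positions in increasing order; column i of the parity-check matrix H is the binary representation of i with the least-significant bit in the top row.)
Parity bits occupy power-of-2 positions; data bits are at positions {3,5,6,7,9,10,11,12,13,14,15,17,18,19,20,21,22,23,24,25,26,27,28,29,30,31} (1-indexed).
Extract: c[3]=1 c[5]=1 c[6]=1 c[7]=0 c[9]=1 c[10]=0 c[11]=0 c[12]=0 c[13]=1 c[14]=1 c[15]=1 c[17]=1 c[18]=1 c[19]=1 c[20]=0 c[21]=1 c[22]=0 c[23]=1 c[24]=0 c[25]=1 c[26]=0 c[27]=1 c[28]=0 c[29]=1 c[30]=0 c[31]=0
Data = 11101000111111010101010100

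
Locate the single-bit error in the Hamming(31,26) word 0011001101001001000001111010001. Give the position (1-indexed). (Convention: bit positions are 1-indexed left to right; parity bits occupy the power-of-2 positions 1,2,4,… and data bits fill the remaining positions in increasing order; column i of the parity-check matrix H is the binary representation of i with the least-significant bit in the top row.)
Syndrome s = H · r^T (mod 2), r = 0011001101001001000001111010001:
  s[0] = (1010101010101010101010101010101)·(0011001101001001000001111010001) mod 2 = 0+0+1+0+0+0+1+0+0+0+0+0+1+0+0+0+0+0+0+0+0+0+1+0+1+0+1+0+0+0+1 mod 2 = 1
  s[1] = (0110011001100110011001100110011)·(0011001101001001000001111010001) mod 2 = 0+0+1+0+0+0+1+0+0+1+0+0+0+0+0+0+0+0+0+0+0+1+1+0+0+0+1+0+0+0+1 mod 2 = 1
  s[2] = (0001111000011110000111100001111)·(0011001101001001000001111010001) mod 2 = 0+0+0+1+0+0+1+0+0+0+0+0+1+0+0+0+0+0+0+0+0+1+1+0+0+0+0+0+0+0+1 mod 2 = 0
  s[3] = (0000000111111110000000011111111)·(0011001101001001000001111010001) mod 2 = 0+0+0+0+0+0+0+1+0+1+0+0+1+0+0+0+0+0+0+0+0+0+0+1+1+0+1+0+0+0+1 mod 2 = 1
  s[4] = (0000000000000001111111111111111)·(0011001101001001000001111010001) mod 2 = 0+0+0+0+0+0+0+0+0+0+0+0+0+0+0+1+0+0+0+0+0+1+1+1+1+0+1+0+0+0+1 mod 2 = 1
Syndrome = 11011
Column i of H is the binary representation of i, so the syndrome is the binary index of the flipped bit.
Read s = 11011 with s[0] as LSB: 1·2^0 + 1·2^1 + 0·2^2 + 1·2^3 + 1·2^4 = 27.
Error is at bit position 27.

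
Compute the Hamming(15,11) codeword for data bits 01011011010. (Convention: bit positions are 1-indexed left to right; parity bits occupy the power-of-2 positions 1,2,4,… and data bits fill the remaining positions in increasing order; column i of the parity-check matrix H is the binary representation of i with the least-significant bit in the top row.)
Codeword c = d · G (mod 2), d = 01011011010:
  c[0] = d·G[:,0] = (01011011010)·(11011010101) mod 2 = 0+1+0+1+1+0+1+0+0+0+0 mod 2 = 0
  c[1] = d·G[:,1] = (01011011010)·(10110110011) mod 2 = 0+0+0+1+0+0+1+0+0+1+0 mod 2 = 1
  c[2] = d·G[:,2] = (01011011010)·(10000000000) mod 2 = 0+0+0+0+0+0+0+0+0+0+0 mod 2 = 0
  c[3] = d·G[:,3] = (01011011010)·(01110001111) mod 2 = 0+1+0+1+0+0+0+1+0+1+0 mod 2 = 0
  c[4] = d·G[:,4] = (01011011010)·(01000000000) mod 2 = 0+1+0+0+0+0+0+0+0+0+0 mod 2 = 1
  c[5] = d·G[:,5] = (01011011010)·(00100000000) mod 2 = 0+0+0+0+0+0+0+0+0+0+0 mod 2 = 0
  c[6] = d·G[:,6] = (01011011010)·(00010000000) mod 2 = 0+0+0+1+0+0+0+0+0+0+0 mod 2 = 1
  c[7] = d·G[:,7] = (01011011010)·(00001111111) mod 2 = 0+0+0+0+1+0+1+1+0+1+0 mod 2 = 0
  c[8] = d·G[:,8] = (01011011010)·(00001000000) mod 2 = 0+0+0+0+1+0+0+0+0+0+0 mod 2 = 1
  c[9] = d·G[:,9] = (01011011010)·(00000100000) mod 2 = 0+0+0+0+0+0+0+0+0+0+0 mod 2 = 0
  c[10] = d·G[:,10] = (01011011010)·(00000010000) mod 2 = 0+0+0+0+0+0+1+0+0+0+0 mod 2 = 1
  c[11] = d·G[:,11] = (01011011010)·(00000001000) mod 2 = 0+0+0+0+0+0+0+1+0+0+0 mod 2 = 1
  c[12] = d·G[:,12] = (01011011010)·(00000000100) mod 2 = 0+0+0+0+0+0+0+0+0+0+0 mod 2 = 0
  c[13] = d·G[:,13] = (01011011010)·(00000000010) mod 2 = 0+0+0+0+0+0+0+0+0+1+0 mod 2 = 1
  c[14] = d·G[:,14] = (01011011010)·(00000000001) mod 2 = 0+0+0+0+0+0+0+0+0+0+0 mod 2 = 0
Codeword = 010010101011010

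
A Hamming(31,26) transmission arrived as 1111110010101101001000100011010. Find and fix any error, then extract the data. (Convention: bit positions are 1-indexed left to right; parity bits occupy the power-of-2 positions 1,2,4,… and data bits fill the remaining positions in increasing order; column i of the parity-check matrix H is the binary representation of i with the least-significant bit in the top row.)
Syndrome s = H · r^T (mod 2), r = 1111110010101101001000100011010:
  s[0] = (1010101010101010101010101010101)·(1111110010101101001000100011010) mod 2 = 1+0+1+0+1+0+0+0+1+0+1+0+1+0+0+0+0+0+1+0+0+0+1+0+0+0+1+0+0+0+0 mod 2 = 1
  s[1] = (0110011001100110011001100110011)·(1111110010101101001000100011010) mod 2 = 0+1+1+0+0+1+0+0+0+0+1+0+0+1+0+0+0+0+1+0+0+0+1+0+0+0+1+0+0+1+0 mod 2 = 1
  s[2] = (0001111000011110000111100001111)·(1111110010101101001000100011010) mod 2 = 0+0+0+1+1+1+0+0+0+0+0+0+1+1+0+0+0+0+0+0+0+0+1+0+0+0+0+1+0+1+0 mod 2 = 0
  s[3] = (0000000111111110000000011111111)·(1111110010101101001000100011010) mod 2 = 0+0+0+0+0+0+0+0+1+0+1+0+1+1+0+0+0+0+0+0+0+0+0+0+0+0+1+1+0+1+0 mod 2 = 1
  s[4] = (0000000000000001111111111111111)·(1111110010101101001000100011010) mod 2 = 0+0+0+0+0+0+0+0+0+0+0+0+0+0+0+1+0+0+1+0+0+0+1+0+0+0+1+1+0+1+0 mod 2 = 0
Syndrome = 11010
Column 11 of H equals this syndrome → error at bit 11 (1-indexed).
Flip bit 11: 1111110010101101001000100011010 → 1111110010001101001000100011010
Extract data bits at positions {3,5,6,7,9,10,11,12,13,14,15,17,18,19,20,21,22,23,24,25,26,27,28,29,30,31}: 11101000110001000100011010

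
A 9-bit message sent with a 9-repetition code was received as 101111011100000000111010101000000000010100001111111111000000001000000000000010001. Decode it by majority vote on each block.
Split into 9-bit blocks and majority-vote each:
  block 1 = 101111011: 7 ones, 2 zeros → 1
  block 2 = 100000000: 1 ones, 8 zeros → 0
  block 3 = 111010101: 6 ones, 3 zeros → 1
  block 4 = 000000000: 0 ones, 9 zeros → 0
  block 5 = 010100001: 3 ones, 6 zeros → 0
  block 6 = 111111111: 9 ones, 0 zeros → 1
  block 7 = 000000001: 1 ones, 8 zeros → 0
  block 8 = 000000000: 0 ones, 9 zeros → 0
  block 9 = 000010001: 2 ones, 7 zeros → 0
Decoded = 101001000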